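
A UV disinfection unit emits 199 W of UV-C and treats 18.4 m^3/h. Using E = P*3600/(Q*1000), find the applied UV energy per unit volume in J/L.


Energy delivered per hour = 199 W * 3600 s = 716400 J/h
Volume treated per hour = 18.4 m^3/h * 1000 = 18400 L/h
dose = 716400 / 18400 = 38.9348 J/L

38.9348 J/L


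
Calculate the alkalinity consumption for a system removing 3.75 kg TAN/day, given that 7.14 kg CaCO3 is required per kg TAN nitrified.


Alkalinity factor: 7.14 kg CaCO3 consumed per kg TAN nitrified
alk = 3.75 kg TAN * 7.14 = 26.775 kg CaCO3/day

26.775 kg CaCO3/day


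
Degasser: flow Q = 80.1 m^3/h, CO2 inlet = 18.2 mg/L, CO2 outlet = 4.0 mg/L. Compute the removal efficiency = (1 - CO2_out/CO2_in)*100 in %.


CO2_out / CO2_in = 4.0 / 18.2 = 0.21978022
Fraction remaining = 0.21978022
efficiency = (1 - 0.21978022) * 100 = 78.022 %

78.022 %


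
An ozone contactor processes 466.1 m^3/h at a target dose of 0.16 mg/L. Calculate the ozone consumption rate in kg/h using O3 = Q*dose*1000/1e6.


O3 demand (mg/h) = Q * dose * 1000 = 466.1 * 0.16 * 1000 = 74576 mg/h
Convert mg to kg: 74576 / 1e6 = 0.074576 kg/h

0.074576 kg/h


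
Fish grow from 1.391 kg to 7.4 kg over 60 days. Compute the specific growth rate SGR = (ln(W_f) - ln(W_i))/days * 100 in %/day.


ln(W_f) = ln(7.4) = 2.00148
ln(W_i) = ln(1.391) = 0.33002291
ln(W_f) - ln(W_i) = 2.00148 - 0.33002291 = 1.6714571
SGR = 1.6714571 / 60 * 100 = 2.78576 %/day

2.78576 %/day


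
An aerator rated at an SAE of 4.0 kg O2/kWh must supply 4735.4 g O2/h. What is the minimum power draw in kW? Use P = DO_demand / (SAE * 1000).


SAE in g O2/kWh = 4.0 * 1000 = 4000 g/kWh
P = DO_demand / SAE_g = 4735.4 / 4000 = 1.18385 kW

1.18385 kW


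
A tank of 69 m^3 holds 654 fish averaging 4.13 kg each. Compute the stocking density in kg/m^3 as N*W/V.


Total biomass = 654 fish * 4.13 kg = 2701.02 kg
Density = total biomass / volume = 2701.02 / 69 = 39.1452 kg/m^3

39.1452 kg/m^3


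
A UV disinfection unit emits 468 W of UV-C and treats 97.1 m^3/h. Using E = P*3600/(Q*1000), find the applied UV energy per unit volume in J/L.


Energy delivered per hour = 468 W * 3600 s = 1684800 J/h
Volume treated per hour = 97.1 m^3/h * 1000 = 97100 L/h
dose = 1684800 / 97100 = 17.3512 J/L

17.3512 J/L


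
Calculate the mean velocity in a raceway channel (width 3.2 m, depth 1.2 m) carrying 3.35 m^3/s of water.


Cross-sectional area = W * d = 3.2 * 1.2 = 3.84 m^2
Velocity = Q / A = 3.35 / 3.84 = 0.872396 m/s

0.872396 m/s


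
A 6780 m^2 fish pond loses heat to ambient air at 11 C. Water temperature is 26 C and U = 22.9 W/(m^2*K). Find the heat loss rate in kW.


Temperature difference dT = 26 - 11 = 15 K
Heat loss (W) = U * A * dT = 22.9 * 6780 * 15 = 2328930 W
Convert to kW: 2328930 / 1000 = 2328.93 kW

2328.93 kW


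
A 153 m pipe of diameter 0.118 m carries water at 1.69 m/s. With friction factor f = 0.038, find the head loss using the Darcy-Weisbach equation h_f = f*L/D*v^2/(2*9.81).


v^2 = 1.69^2 = 2.8561 m^2/s^2
L/D = 153/0.118 = 1296.6102
h_f = f*(L/D)*v^2/(2g) = 0.038 * 1296.6102 * 2.8561 / 19.62 = 7.17245 m

7.17245 m


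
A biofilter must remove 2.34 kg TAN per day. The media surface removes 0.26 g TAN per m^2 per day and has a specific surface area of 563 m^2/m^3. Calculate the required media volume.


A = 2.34*1000 / 0.26 = 9000 m^2
V = 9000 / 563 = 15.9858

15.9858 m^3


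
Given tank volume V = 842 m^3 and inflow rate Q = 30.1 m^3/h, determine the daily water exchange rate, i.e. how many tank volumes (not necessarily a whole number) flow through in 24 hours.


Daily flow volume = 30.1 m^3/h * 24 h = 722.4 m^3/day
Exchanges = daily flow / tank volume = 722.4 / 842 = 0.857957 exchanges/day

0.857957 exchanges/day


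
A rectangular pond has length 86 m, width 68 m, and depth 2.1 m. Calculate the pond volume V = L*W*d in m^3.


Base area = L * W = 86 * 68 = 5848 m^2
Volume = area * depth = 5848 * 2.1 = 12280.8 m^3

12280.8 m^3


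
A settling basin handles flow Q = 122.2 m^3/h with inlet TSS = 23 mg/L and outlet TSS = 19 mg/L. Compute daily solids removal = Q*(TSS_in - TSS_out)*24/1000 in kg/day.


Concentration drop: TSS_in - TSS_out = 23 - 19 = 4 mg/L
Hourly solids removed = Q * dTSS = 122.2 m^3/h * 4 mg/L = 488.8 g/h  (m^3/h * mg/L = g/h)
Daily solids removed = 488.8 * 24 = 11731.2 g/day
Convert g to kg: 11731.2 / 1000 = 11.7312 kg/day

11.7312 kg/day


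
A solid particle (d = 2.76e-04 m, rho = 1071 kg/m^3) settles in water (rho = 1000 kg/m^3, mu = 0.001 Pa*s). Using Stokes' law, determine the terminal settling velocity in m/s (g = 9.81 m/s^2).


Density difference: rho_p - rho_f = 1071 - 1000 = 71 kg/m^3
d^2 = (2.76e-04)^2 = 7.6176e-08 m^2
Numerator = (rho_p - rho_f) * g * d^2 = 71 * 9.81 * 7.6176e-08 = 5.3057346e-05
Denominator = 18 * mu = 18 * 0.001 = 0.018
v_s = 5.3057346e-05 / 0.018 = 0.00294763 m/s
Check: Re = rho_f * v_s * d / mu = 1000 * 0.00294763 * 2.76e-04 / 0.001 = 0.814 < 1, so Stokes' law applies.

0.00294763 m/s


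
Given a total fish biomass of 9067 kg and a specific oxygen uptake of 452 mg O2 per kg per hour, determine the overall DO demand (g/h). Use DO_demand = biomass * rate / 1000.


Total O2 consumption (mg/h) = 9067 kg * 452 mg/(kg*h) = 4098284 mg/h
Convert to g/h: 4098284 / 1000 = 4098.284 g/h

4098.284 g/h


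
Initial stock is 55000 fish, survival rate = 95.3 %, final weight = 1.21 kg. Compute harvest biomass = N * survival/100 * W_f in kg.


Survivors = 55000 * 95.3/100 = 52415 fish
Harvest biomass = survivors * W_f = 52415 * 1.21 = 63422.15 kg

63422.15 kg


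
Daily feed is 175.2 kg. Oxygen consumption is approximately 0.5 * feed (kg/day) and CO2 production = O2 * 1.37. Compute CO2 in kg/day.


O2 = 175.2 * 0.5 = 87.6
CO2 = 87.6 * 1.37 = 120.012

120.012 kg/day


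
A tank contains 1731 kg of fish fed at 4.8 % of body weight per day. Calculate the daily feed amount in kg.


Feeding rate fraction = 4.8% / 100 = 0.048
Daily feed = 1731 kg * 0.048 = 83.088 kg/day

83.088 kg/day


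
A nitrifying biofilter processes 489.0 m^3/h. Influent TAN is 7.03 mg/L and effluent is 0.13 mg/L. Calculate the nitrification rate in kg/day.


Concentration drop: TAN_in - TAN_out = 7.03 - 0.13 = 6.9 mg/L
Hourly TAN removed = Q * dTAN = 489.0 m^3/h * 6.9 mg/L = 3374.1 g/h  (m^3/h * mg/L = g/h)
Daily TAN removed = 3374.1 * 24 = 80978.4 g/day
Convert to kg/day: 80978.4 / 1000 = 80.9784 kg/day

80.9784 kg/day


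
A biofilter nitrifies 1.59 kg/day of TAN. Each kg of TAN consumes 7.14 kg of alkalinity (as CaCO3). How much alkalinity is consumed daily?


Alkalinity factor: 7.14 kg CaCO3 consumed per kg TAN nitrified
alk = 1.59 kg TAN * 7.14 = 11.3526 kg CaCO3/day

11.3526 kg CaCO3/day


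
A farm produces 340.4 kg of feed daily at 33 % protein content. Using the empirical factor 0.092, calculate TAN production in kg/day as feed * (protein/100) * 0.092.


Protein in feed = 340.4 * 33/100 = 112.332 kg/day
TAN = protein * 0.092 = 112.332 * 0.092 = 10.334544 kg/day

10.334544 kg/day


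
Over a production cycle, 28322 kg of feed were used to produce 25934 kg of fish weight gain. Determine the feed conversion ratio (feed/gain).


FCR = feed consumed / weight gained
FCR = 28322 kg / 25934 kg = 1.09208

1.09208


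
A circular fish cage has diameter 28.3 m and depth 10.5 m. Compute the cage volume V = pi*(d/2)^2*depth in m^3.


r = d/2 = 28.3/2 = 14.15 m
Base area = pi*r^2 = pi*14.15^2 = 629.01754 m^2
Volume = 629.01754 * 10.5 = 6604.68 m^3

6604.68 m^3


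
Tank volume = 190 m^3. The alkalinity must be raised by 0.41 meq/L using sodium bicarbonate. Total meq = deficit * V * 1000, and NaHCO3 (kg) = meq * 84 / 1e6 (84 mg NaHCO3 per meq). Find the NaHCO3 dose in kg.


Tank volume in L = 190 m^3 * 1000 = 190000 L
Total meq required = 0.41 meq/L * 190000 L = 77900 meq
NaHCO3 mass = 77900 meq * 84 mg/meq / 1e6 = 6.5436 kg

6.5436 kg


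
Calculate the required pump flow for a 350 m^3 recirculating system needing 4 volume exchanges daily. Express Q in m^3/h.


Daily recirculation volume = 350 m^3 * 4 = 1400 m^3/day
Flow rate Q = daily volume / 24 h = 1400 / 24 = 58.3333 m^3/h

58.3333 m^3/h


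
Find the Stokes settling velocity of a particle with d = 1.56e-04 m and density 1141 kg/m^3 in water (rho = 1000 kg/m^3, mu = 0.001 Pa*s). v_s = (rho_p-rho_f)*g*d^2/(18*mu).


Density difference: rho_p - rho_f = 1141 - 1000 = 141 kg/m^3
d^2 = (1.56e-04)^2 = 2.4336e-08 m^2
Numerator = (rho_p - rho_f) * g * d^2 = 141 * 9.81 * 2.4336e-08 = 3.3661799e-05
Denominator = 18 * mu = 18 * 0.001 = 0.018
v_s = 3.3661799e-05 / 0.018 = 0.0018701 m/s
Check: Re = rho_f * v_s * d / mu = 1000 * 0.0018701 * 1.56e-04 / 0.001 = 0.292 < 1, so Stokes' law applies.

0.0018701 m/s


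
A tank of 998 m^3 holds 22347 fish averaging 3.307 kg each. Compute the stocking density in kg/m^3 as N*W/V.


Total biomass = 22347 fish * 3.307 kg = 73901.529 kg
Density = total biomass / volume = 73901.529 / 998 = 74.0496 kg/m^3

74.0496 kg/m^3


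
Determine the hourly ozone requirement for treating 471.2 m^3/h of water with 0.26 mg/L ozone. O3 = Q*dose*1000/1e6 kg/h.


O3 demand (mg/h) = Q * dose * 1000 = 471.2 * 0.26 * 1000 = 122512 mg/h
Convert mg to kg: 122512 / 1e6 = 0.122512 kg/h

0.122512 kg/h


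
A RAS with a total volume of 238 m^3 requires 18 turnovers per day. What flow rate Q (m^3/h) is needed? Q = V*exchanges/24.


Daily recirculation volume = 238 m^3 * 18 = 4284 m^3/day
Flow rate Q = daily volume / 24 h = 4284 / 24 = 178.5 m^3/h

178.5 m^3/h


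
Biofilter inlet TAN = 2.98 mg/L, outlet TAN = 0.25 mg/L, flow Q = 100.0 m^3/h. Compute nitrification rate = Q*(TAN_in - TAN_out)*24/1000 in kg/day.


Concentration drop: TAN_in - TAN_out = 2.98 - 0.25 = 2.73 mg/L
Hourly TAN removed = Q * dTAN = 100.0 m^3/h * 2.73 mg/L = 273 g/h  (m^3/h * mg/L = g/h)
Daily TAN removed = 273 * 24 = 6552 g/day
Convert to kg/day: 6552 / 1000 = 6.552 kg/day

6.552 kg/day


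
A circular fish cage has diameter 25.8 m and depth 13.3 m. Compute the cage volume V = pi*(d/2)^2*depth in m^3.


r = d/2 = 25.8/2 = 12.9 m
Base area = pi*r^2 = pi*12.9^2 = 522.79243 m^2
Volume = 522.79243 * 13.3 = 6953.14 m^3

6953.14 m^3


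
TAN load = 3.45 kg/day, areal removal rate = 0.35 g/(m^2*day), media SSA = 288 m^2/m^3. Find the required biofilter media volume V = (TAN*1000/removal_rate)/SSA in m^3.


A = 3.45*1000 / 0.35 = 9857.1429 m^2
V = 9857.1429 / 288 = 34.2262

34.2262 m^3


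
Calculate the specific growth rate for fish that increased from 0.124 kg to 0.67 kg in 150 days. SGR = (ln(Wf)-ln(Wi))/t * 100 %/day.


ln(W_f) = ln(0.67) = -0.40047757
ln(W_i) = ln(0.124) = -2.0874737
ln(W_f) - ln(W_i) = -0.40047757 - -2.0874737 = 1.6869961
SGR = 1.6869961 / 150 * 100 = 1.12466 %/day

1.12466 %/day


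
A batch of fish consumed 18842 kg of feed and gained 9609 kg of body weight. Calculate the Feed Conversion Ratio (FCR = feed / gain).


FCR = feed consumed / weight gained
FCR = 18842 kg / 9609 kg = 1.96087

1.96087


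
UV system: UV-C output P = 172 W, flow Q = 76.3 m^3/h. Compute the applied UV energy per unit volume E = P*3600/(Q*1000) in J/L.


Energy delivered per hour = 172 W * 3600 s = 619200 J/h
Volume treated per hour = 76.3 m^3/h * 1000 = 76300 L/h
dose = 619200 / 76300 = 8.11533 J/L

8.11533 J/L


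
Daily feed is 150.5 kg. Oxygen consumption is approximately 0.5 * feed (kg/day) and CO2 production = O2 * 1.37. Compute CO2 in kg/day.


O2 = 150.5 * 0.5 = 75.25
CO2 = 75.25 * 1.37 = 103.0925

103.0925 kg/day


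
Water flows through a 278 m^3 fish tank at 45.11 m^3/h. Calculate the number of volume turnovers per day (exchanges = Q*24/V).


Daily flow volume = 45.11 m^3/h * 24 h = 1082.64 m^3/day
Exchanges = daily flow / tank volume = 1082.64 / 278 = 3.89439 exchanges/day

3.89439 exchanges/day


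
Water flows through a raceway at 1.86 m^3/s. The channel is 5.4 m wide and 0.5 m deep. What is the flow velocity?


Cross-sectional area = W * d = 5.4 * 0.5 = 2.7 m^2
Velocity = Q / A = 1.86 / 2.7 = 0.688889 m/s

0.688889 m/s


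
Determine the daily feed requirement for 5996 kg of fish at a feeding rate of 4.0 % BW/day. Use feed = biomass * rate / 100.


Feeding rate fraction = 4.0% / 100 = 0.04
Daily feed = 5996 kg * 0.04 = 239.84 kg/day

239.84 kg/day


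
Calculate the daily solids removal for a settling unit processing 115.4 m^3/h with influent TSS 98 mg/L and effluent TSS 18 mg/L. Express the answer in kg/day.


Concentration drop: TSS_in - TSS_out = 98 - 18 = 80 mg/L
Hourly solids removed = Q * dTSS = 115.4 m^3/h * 80 mg/L = 9232 g/h  (m^3/h * mg/L = g/h)
Daily solids removed = 9232 * 24 = 221568 g/day
Convert g to kg: 221568 / 1000 = 221.568 kg/day

221.568 kg/day


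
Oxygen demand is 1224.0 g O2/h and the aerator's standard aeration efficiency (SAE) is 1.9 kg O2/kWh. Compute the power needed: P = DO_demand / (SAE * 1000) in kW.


SAE in g O2/kWh = 1.9 * 1000 = 1900 g/kWh
P = DO_demand / SAE_g = 1224.0 / 1900 = 0.644211 kW

0.644211 kW


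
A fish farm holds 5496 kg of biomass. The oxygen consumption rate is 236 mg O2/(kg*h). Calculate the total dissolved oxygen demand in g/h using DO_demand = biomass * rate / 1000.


Total O2 consumption (mg/h) = 5496 kg * 236 mg/(kg*h) = 1297056 mg/h
Convert to g/h: 1297056 / 1000 = 1297.056 g/h

1297.056 g/h


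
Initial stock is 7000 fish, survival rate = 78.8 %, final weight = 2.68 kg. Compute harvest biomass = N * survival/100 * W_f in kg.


Survivors = 7000 * 78.8/100 = 5516 fish
Harvest biomass = survivors * W_f = 5516 * 2.68 = 14782.88 kg

14782.88 kg


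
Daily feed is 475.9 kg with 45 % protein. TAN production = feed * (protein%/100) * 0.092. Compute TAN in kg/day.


Protein in feed = 475.9 * 45/100 = 214.155 kg/day
TAN = protein * 0.092 = 214.155 * 0.092 = 19.70226 kg/day

19.70226 kg/day


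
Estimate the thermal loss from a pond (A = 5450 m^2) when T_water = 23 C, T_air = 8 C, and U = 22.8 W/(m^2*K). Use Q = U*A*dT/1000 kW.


Temperature difference dT = 23 - 8 = 15 K
Heat loss (W) = U * A * dT = 22.8 * 5450 * 15 = 1863900 W
Convert to kW: 1863900 / 1000 = 1863.9 kW

1863.9 kW


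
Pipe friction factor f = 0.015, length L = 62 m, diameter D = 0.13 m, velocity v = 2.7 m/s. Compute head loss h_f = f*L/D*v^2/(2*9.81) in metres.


v^2 = 2.7^2 = 7.29 m^2/s^2
L/D = 62/0.13 = 476.92308
h_f = f*(L/D)*v^2/(2g) = 0.015 * 476.92308 * 7.29 / 19.62 = 2.65808 m

2.65808 m


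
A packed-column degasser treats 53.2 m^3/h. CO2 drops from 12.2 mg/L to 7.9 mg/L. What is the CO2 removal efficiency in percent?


CO2_out / CO2_in = 7.9 / 12.2 = 0.64754098
Fraction remaining = 0.64754098
efficiency = (1 - 0.64754098) * 100 = 35.2459 %

35.2459 %


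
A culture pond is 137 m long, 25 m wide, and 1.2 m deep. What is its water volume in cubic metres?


Base area = L * W = 137 * 25 = 3425 m^2
Volume = area * depth = 3425 * 1.2 = 4110 m^3

4110 m^3


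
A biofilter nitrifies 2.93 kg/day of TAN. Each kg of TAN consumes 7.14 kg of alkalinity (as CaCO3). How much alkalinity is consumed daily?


Alkalinity factor: 7.14 kg CaCO3 consumed per kg TAN nitrified
alk = 2.93 kg TAN * 7.14 = 20.9202 kg CaCO3/day

20.9202 kg CaCO3/day


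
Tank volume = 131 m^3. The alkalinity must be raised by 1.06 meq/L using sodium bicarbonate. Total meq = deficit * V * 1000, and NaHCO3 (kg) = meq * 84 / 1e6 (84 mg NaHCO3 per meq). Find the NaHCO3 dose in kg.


Tank volume in L = 131 m^3 * 1000 = 131000 L
Total meq required = 1.06 meq/L * 131000 L = 138860 meq
NaHCO3 mass = 138860 meq * 84 mg/meq / 1e6 = 11.6642 kg

11.6642 kg


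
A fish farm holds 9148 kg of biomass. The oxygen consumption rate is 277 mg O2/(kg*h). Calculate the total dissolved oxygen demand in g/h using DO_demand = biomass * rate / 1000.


Total O2 consumption (mg/h) = 9148 kg * 277 mg/(kg*h) = 2533996 mg/h
Convert to g/h: 2533996 / 1000 = 2533.996 g/h

2533.996 g/h


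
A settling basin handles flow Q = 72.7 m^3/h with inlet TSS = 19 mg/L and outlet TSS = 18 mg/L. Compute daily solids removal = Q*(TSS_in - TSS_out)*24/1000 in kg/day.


Concentration drop: TSS_in - TSS_out = 19 - 18 = 1 mg/L
Hourly solids removed = Q * dTSS = 72.7 m^3/h * 1 mg/L = 72.7 g/h  (m^3/h * mg/L = g/h)
Daily solids removed = 72.7 * 24 = 1744.8 g/day
Convert g to kg: 1744.8 / 1000 = 1.7448 kg/day

1.7448 kg/day


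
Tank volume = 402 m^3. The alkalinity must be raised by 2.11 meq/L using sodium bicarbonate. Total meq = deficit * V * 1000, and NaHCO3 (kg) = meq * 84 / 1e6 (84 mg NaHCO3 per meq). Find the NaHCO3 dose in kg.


Tank volume in L = 402 m^3 * 1000 = 402000 L
Total meq required = 2.11 meq/L * 402000 L = 848220 meq
NaHCO3 mass = 848220 meq * 84 mg/meq / 1e6 = 71.2505 kg

71.2505 kg


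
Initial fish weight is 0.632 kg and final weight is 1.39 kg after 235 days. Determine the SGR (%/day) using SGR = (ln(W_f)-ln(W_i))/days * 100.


ln(W_f) = ln(1.39) = 0.32930375
ln(W_i) = ln(0.632) = -0.45886588
ln(W_f) - ln(W_i) = 0.32930375 - -0.45886588 = 0.78816963
SGR = 0.78816963 / 235 * 100 = 0.335391 %/day

0.335391 %/day


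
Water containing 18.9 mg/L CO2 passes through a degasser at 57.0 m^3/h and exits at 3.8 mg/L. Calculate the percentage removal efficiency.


CO2_out / CO2_in = 3.8 / 18.9 = 0.2010582
Fraction remaining = 0.2010582
efficiency = (1 - 0.2010582) * 100 = 79.8942 %

79.8942 %


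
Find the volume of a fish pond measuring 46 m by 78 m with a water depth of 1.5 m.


Base area = L * W = 46 * 78 = 3588 m^2
Volume = area * depth = 3588 * 1.5 = 5382 m^3

5382 m^3


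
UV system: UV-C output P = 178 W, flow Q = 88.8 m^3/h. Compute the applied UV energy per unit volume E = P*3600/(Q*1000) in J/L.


Energy delivered per hour = 178 W * 3600 s = 640800 J/h
Volume treated per hour = 88.8 m^3/h * 1000 = 88800 L/h
dose = 640800 / 88800 = 7.21622 J/L

7.21622 J/L


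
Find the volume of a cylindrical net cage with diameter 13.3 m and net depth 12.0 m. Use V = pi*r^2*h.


r = d/2 = 13.3/2 = 6.65 m
Base area = pi*r^2 = pi*6.65^2 = 138.92908 m^2
Volume = 138.92908 * 12.0 = 1667.15 m^3

1667.15 m^3


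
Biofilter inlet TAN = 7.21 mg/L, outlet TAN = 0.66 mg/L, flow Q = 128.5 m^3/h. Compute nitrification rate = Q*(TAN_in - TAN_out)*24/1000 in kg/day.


Concentration drop: TAN_in - TAN_out = 7.21 - 0.66 = 6.55 mg/L
Hourly TAN removed = Q * dTAN = 128.5 m^3/h * 6.55 mg/L = 841.675 g/h  (m^3/h * mg/L = g/h)
Daily TAN removed = 841.675 * 24 = 20200.2 g/day
Convert to kg/day: 20200.2 / 1000 = 20.2002 kg/day

20.2002 kg/day


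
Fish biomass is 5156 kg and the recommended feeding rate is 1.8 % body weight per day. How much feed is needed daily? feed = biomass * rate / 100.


Feeding rate fraction = 1.8% / 100 = 0.018
Daily feed = 5156 kg * 0.018 = 92.808 kg/day

92.808 kg/day


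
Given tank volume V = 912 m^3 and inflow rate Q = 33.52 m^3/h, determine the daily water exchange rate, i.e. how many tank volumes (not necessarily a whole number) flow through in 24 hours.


Daily flow volume = 33.52 m^3/h * 24 h = 804.48 m^3/day
Exchanges = daily flow / tank volume = 804.48 / 912 = 0.882105 exchanges/day

0.882105 exchanges/day


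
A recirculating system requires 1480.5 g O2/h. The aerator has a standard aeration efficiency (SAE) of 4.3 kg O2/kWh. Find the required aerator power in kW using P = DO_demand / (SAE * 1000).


SAE in g O2/kWh = 4.3 * 1000 = 4300 g/kWh
P = DO_demand / SAE_g = 1480.5 / 4300 = 0.344302 kW

0.344302 kW


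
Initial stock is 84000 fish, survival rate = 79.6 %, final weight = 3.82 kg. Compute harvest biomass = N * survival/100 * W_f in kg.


Survivors = 84000 * 79.6/100 = 66864 fish
Harvest biomass = survivors * W_f = 66864 * 3.82 = 255420.48 kg

255420.48 kg


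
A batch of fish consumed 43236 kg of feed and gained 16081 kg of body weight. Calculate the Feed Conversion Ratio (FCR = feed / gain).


FCR = feed consumed / weight gained
FCR = 43236 kg / 16081 kg = 2.68864

2.68864


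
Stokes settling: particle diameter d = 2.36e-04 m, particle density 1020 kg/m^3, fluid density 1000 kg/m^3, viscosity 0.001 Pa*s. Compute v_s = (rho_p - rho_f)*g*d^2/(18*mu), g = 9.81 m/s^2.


Density difference: rho_p - rho_f = 1020 - 1000 = 20 kg/m^3
d^2 = (2.36e-04)^2 = 5.5696e-08 m^2
Numerator = (rho_p - rho_f) * g * d^2 = 20 * 9.81 * 5.5696e-08 = 1.0927555e-05
Denominator = 18 * mu = 18 * 0.001 = 0.018
v_s = 1.0927555e-05 / 0.018 = 6.07086e-04 m/s
Check: Re = rho_f * v_s * d / mu = 1000 * 6.07086e-04 * 2.36e-04 / 0.001 = 0.143 < 1, so Stokes' law applies.

6.07086e-04 m/s


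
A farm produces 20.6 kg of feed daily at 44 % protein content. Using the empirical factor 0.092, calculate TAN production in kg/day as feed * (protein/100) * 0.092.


Protein in feed = 20.6 * 44/100 = 9.064 kg/day
TAN = protein * 0.092 = 9.064 * 0.092 = 0.833888 kg/day

0.833888 kg/day


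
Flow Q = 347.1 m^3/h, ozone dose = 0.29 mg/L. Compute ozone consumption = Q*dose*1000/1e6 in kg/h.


O3 demand (mg/h) = Q * dose * 1000 = 347.1 * 0.29 * 1000 = 100659 mg/h
Convert mg to kg: 100659 / 1e6 = 0.100659 kg/h

0.100659 kg/h


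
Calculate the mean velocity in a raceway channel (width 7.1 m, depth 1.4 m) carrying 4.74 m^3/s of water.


Cross-sectional area = W * d = 7.1 * 1.4 = 9.94 m^2
Velocity = Q / A = 4.74 / 9.94 = 0.476861 m/s

0.476861 m/s


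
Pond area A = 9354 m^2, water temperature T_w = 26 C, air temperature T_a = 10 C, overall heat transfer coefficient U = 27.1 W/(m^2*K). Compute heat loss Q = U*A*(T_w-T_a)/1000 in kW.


Temperature difference dT = 26 - 10 = 16 K
Heat loss (W) = U * A * dT = 27.1 * 9354 * 16 = 4055894.4 W
Convert to kW: 4055894.4 / 1000 = 4055.8944 kW

4055.8944 kW


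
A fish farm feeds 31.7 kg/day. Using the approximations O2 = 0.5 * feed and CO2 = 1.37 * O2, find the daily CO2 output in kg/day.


O2 = 31.7 * 0.5 = 15.85
CO2 = 15.85 * 1.37 = 21.7145

21.7145 kg/day


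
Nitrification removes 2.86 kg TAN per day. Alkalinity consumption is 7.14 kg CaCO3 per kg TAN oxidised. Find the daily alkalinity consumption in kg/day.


Alkalinity factor: 7.14 kg CaCO3 consumed per kg TAN nitrified
alk = 2.86 kg TAN * 7.14 = 20.4204 kg CaCO3/day

20.4204 kg CaCO3/day


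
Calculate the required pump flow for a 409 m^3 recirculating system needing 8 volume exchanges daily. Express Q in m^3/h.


Daily recirculation volume = 409 m^3 * 8 = 3272 m^3/day
Flow rate Q = daily volume / 24 h = 3272 / 24 = 136.333 m^3/h

136.333 m^3/h


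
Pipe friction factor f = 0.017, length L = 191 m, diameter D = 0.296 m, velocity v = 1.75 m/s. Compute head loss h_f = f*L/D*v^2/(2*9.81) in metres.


v^2 = 1.75^2 = 3.0625 m^2/s^2
L/D = 191/0.296 = 645.27027
h_f = f*(L/D)*v^2/(2g) = 0.017 * 645.27027 * 3.0625 / 19.62 = 1.71225 m

1.71225 m


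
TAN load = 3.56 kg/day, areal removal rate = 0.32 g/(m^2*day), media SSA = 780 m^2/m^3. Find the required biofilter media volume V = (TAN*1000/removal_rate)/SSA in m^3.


A = 3.56*1000 / 0.32 = 11125 m^2
V = 11125 / 780 = 14.2628

14.2628 m^3


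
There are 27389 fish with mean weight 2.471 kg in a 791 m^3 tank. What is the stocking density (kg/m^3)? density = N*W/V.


Total biomass = 27389 fish * 2.471 kg = 67678.219 kg
Density = total biomass / volume = 67678.219 / 791 = 85.5603 kg/m^3

85.5603 kg/m^3


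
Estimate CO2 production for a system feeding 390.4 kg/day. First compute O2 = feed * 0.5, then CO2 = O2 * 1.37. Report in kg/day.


O2 = 390.4 * 0.5 = 195.2
CO2 = 195.2 * 1.37 = 267.424

267.424 kg/day


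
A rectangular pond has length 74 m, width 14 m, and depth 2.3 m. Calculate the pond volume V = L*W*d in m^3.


Base area = L * W = 74 * 14 = 1036 m^2
Volume = area * depth = 1036 * 2.3 = 2382.8 m^3

2382.8 m^3


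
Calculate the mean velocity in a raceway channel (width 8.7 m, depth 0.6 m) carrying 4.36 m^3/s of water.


Cross-sectional area = W * d = 8.7 * 0.6 = 5.22 m^2
Velocity = Q / A = 4.36 / 5.22 = 0.835249 m/s

0.835249 m/s


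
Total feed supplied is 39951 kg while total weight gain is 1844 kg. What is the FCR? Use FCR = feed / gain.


FCR = feed consumed / weight gained
FCR = 39951 kg / 1844 kg = 21.6654

21.6654


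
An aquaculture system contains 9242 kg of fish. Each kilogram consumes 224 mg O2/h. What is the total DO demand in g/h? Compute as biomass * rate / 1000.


Total O2 consumption (mg/h) = 9242 kg * 224 mg/(kg*h) = 2070208 mg/h
Convert to g/h: 2070208 / 1000 = 2070.208 g/h

2070.208 g/h


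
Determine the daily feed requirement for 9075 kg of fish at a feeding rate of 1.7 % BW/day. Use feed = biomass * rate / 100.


Feeding rate fraction = 1.7% / 100 = 0.017
Daily feed = 9075 kg * 0.017 = 154.275 kg/day

154.275 kg/day


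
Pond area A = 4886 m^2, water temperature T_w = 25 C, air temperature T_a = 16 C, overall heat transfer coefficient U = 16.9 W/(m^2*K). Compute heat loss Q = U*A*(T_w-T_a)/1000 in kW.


Temperature difference dT = 25 - 16 = 9 K
Heat loss (W) = U * A * dT = 16.9 * 4886 * 9 = 743160.6 W
Convert to kW: 743160.6 / 1000 = 743.1606 kW

743.1606 kW


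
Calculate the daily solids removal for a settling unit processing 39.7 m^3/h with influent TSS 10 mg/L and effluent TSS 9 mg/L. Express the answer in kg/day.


Concentration drop: TSS_in - TSS_out = 10 - 9 = 1 mg/L
Hourly solids removed = Q * dTSS = 39.7 m^3/h * 1 mg/L = 39.7 g/h  (m^3/h * mg/L = g/h)
Daily solids removed = 39.7 * 24 = 952.8 g/day
Convert g to kg: 952.8 / 1000 = 0.9528 kg/day

0.9528 kg/day


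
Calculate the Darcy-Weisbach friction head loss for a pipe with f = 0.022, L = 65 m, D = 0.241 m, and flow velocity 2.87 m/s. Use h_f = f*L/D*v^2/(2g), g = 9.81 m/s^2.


v^2 = 2.87^2 = 8.2369 m^2/s^2
L/D = 65/0.241 = 269.70954
h_f = f*(L/D)*v^2/(2g) = 0.022 * 269.70954 * 8.2369 / 19.62 = 2.49106 m

2.49106 m


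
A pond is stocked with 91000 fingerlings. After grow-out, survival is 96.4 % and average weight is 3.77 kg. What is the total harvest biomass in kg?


Survivors = 91000 * 96.4/100 = 87724 fish
Harvest biomass = survivors * W_f = 87724 * 3.77 = 330719.48 kg

330719.48 kg


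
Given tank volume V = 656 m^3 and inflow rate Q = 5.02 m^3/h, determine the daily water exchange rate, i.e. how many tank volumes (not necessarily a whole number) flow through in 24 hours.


Daily flow volume = 5.02 m^3/h * 24 h = 120.48 m^3/day
Exchanges = daily flow / tank volume = 120.48 / 656 = 0.183659 exchanges/day

0.183659 exchanges/day


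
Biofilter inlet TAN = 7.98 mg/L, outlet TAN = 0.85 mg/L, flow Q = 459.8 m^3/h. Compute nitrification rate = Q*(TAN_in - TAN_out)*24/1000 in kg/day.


Concentration drop: TAN_in - TAN_out = 7.98 - 0.85 = 7.13 mg/L
Hourly TAN removed = Q * dTAN = 459.8 m^3/h * 7.13 mg/L = 3278.374 g/h  (m^3/h * mg/L = g/h)
Daily TAN removed = 3278.374 * 24 = 78680.976 g/day
Convert to kg/day: 78680.976 / 1000 = 78.680976 kg/day

78.680976 kg/day


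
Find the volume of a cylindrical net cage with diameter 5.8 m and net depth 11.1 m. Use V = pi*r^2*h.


r = d/2 = 5.8/2 = 2.9 m
Base area = pi*r^2 = pi*2.9^2 = 26.420794 m^2
Volume = 26.420794 * 11.1 = 293.271 m^3

293.271 m^3


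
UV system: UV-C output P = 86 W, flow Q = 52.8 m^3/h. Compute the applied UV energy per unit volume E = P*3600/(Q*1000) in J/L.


Energy delivered per hour = 86 W * 3600 s = 309600 J/h
Volume treated per hour = 52.8 m^3/h * 1000 = 52800 L/h
dose = 309600 / 52800 = 5.86364 J/L

5.86364 J/L


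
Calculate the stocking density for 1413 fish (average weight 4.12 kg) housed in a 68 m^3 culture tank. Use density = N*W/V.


Total biomass = 1413 fish * 4.12 kg = 5821.56 kg
Density = total biomass / volume = 5821.56 / 68 = 85.6112 kg/m^3

85.6112 kg/m^3


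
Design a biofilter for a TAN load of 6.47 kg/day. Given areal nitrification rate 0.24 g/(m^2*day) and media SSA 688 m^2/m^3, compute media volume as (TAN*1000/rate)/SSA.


A = 6.47*1000 / 0.24 = 26958.333 m^2
V = 26958.333 / 688 = 39.1836

39.1836 m^3


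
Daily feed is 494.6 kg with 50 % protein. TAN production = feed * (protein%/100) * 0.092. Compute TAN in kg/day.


Protein in feed = 494.6 * 50/100 = 247.3 kg/day
TAN = protein * 0.092 = 247.3 * 0.092 = 22.7516 kg/day

22.7516 kg/day


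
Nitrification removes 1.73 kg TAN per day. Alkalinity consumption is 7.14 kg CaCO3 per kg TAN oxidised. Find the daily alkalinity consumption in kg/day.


Alkalinity factor: 7.14 kg CaCO3 consumed per kg TAN nitrified
alk = 1.73 kg TAN * 7.14 = 12.3522 kg CaCO3/day

12.3522 kg CaCO3/day


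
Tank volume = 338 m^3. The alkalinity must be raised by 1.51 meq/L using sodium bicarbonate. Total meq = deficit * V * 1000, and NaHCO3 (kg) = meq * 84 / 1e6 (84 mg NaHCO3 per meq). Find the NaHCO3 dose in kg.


Tank volume in L = 338 m^3 * 1000 = 338000 L
Total meq required = 1.51 meq/L * 338000 L = 510380 meq
NaHCO3 mass = 510380 meq * 84 mg/meq / 1e6 = 42.8719 kg

42.8719 kg


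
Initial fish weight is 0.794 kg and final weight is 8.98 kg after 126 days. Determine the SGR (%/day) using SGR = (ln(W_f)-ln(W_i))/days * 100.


ln(W_f) = ln(8.98) = 2.1949999
ln(W_i) = ln(0.794) = -0.23067182
ln(W_f) - ln(W_i) = 2.1949999 - -0.23067182 = 2.4256717
SGR = 2.4256717 / 126 * 100 = 1.92514 %/day

1.92514 %/day


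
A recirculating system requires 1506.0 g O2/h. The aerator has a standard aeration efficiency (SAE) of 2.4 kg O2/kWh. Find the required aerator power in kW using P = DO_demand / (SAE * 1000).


SAE in g O2/kWh = 2.4 * 1000 = 2400 g/kWh
P = DO_demand / SAE_g = 1506.0 / 2400 = 0.6275 kW

0.6275 kW


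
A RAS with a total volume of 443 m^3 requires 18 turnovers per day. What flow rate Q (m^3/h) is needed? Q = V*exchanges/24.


Daily recirculation volume = 443 m^3 * 18 = 7974 m^3/day
Flow rate Q = daily volume / 24 h = 7974 / 24 = 332.25 m^3/h

332.25 m^3/h


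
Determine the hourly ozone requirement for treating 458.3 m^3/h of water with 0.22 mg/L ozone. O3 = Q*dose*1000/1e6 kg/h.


O3 demand (mg/h) = Q * dose * 1000 = 458.3 * 0.22 * 1000 = 100826 mg/h
Convert mg to kg: 100826 / 1e6 = 0.100826 kg/h

0.100826 kg/h


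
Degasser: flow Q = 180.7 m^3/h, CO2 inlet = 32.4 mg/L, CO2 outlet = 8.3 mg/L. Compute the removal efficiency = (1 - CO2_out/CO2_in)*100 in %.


CO2_out / CO2_in = 8.3 / 32.4 = 0.25617284
Fraction remaining = 0.25617284
efficiency = (1 - 0.25617284) * 100 = 74.3827 %

74.3827 %


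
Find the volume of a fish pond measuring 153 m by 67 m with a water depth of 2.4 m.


Base area = L * W = 153 * 67 = 10251 m^2
Volume = area * depth = 10251 * 2.4 = 24602.4 m^3

24602.4 m^3


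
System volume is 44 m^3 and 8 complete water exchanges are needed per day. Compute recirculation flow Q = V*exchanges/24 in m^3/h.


Daily recirculation volume = 44 m^3 * 8 = 352 m^3/day
Flow rate Q = daily volume / 24 h = 352 / 24 = 14.6667 m^3/h

14.6667 m^3/h


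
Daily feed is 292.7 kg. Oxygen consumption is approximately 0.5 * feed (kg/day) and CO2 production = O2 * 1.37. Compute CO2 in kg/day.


O2 = 292.7 * 0.5 = 146.35
CO2 = 146.35 * 1.37 = 200.4995

200.4995 kg/day


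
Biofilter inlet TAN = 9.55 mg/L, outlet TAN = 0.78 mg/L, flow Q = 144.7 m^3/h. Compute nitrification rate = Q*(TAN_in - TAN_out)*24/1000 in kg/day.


Concentration drop: TAN_in - TAN_out = 9.55 - 0.78 = 8.77 mg/L
Hourly TAN removed = Q * dTAN = 144.7 m^3/h * 8.77 mg/L = 1269.019 g/h  (m^3/h * mg/L = g/h)
Daily TAN removed = 1269.019 * 24 = 30456.456 g/day
Convert to kg/day: 30456.456 / 1000 = 30.456456 kg/day

30.456456 kg/day


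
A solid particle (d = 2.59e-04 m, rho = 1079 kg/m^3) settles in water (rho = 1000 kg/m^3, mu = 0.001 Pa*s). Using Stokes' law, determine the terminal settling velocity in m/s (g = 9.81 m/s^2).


Density difference: rho_p - rho_f = 1079 - 1000 = 79 kg/m^3
d^2 = (2.59e-04)^2 = 6.7081e-08 m^2
Numerator = (rho_p - rho_f) * g * d^2 = 79 * 9.81 * 6.7081e-08 = 5.1987104e-05
Denominator = 18 * mu = 18 * 0.001 = 0.018
v_s = 5.1987104e-05 / 0.018 = 0.00288817 m/s
Check: Re = rho_f * v_s * d / mu = 1000 * 0.00288817 * 2.59e-04 / 0.001 = 0.748 < 1, so Stokes' law applies.

0.00288817 m/s


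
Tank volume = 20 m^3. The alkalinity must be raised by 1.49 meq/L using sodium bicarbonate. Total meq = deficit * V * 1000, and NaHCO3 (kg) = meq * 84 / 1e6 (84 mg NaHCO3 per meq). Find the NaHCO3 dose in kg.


Tank volume in L = 20 m^3 * 1000 = 20000 L
Total meq required = 1.49 meq/L * 20000 L = 29800 meq
NaHCO3 mass = 29800 meq * 84 mg/meq / 1e6 = 2.5032 kg

2.5032 kg


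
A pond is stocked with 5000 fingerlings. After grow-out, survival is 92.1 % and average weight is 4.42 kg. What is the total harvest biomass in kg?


Survivors = 5000 * 92.1/100 = 4605 fish
Harvest biomass = survivors * W_f = 4605 * 4.42 = 20354.1 kg

20354.1 kg


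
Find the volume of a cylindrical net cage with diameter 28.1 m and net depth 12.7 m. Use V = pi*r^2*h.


r = d/2 = 28.1/2 = 14.05 m
Base area = pi*r^2 = pi*14.05^2 = 620.15824 m^2
Volume = 620.15824 * 12.7 = 7876.01 m^3

7876.01 m^3


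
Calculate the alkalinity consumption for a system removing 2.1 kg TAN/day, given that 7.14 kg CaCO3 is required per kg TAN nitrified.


Alkalinity factor: 7.14 kg CaCO3 consumed per kg TAN nitrified
alk = 2.1 kg TAN * 7.14 = 14.994 kg CaCO3/day

14.994 kg CaCO3/day


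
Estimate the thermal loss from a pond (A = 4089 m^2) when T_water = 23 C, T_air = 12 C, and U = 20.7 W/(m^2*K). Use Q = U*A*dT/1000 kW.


Temperature difference dT = 23 - 12 = 11 K
Heat loss (W) = U * A * dT = 20.7 * 4089 * 11 = 931065.3 W
Convert to kW: 931065.3 / 1000 = 931.0653 kW

931.0653 kW


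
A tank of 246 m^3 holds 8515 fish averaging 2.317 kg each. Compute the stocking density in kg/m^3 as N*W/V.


Total biomass = 8515 fish * 2.317 kg = 19729.255 kg
Density = total biomass / volume = 19729.255 / 246 = 80.2002 kg/m^3

80.2002 kg/m^3


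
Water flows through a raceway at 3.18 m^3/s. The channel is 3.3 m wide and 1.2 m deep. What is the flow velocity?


Cross-sectional area = W * d = 3.3 * 1.2 = 3.96 m^2
Velocity = Q / A = 3.18 / 3.96 = 0.80303 m/s

0.80303 m/s


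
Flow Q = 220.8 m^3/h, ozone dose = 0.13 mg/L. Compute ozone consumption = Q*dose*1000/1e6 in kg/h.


O3 demand (mg/h) = Q * dose * 1000 = 220.8 * 0.13 * 1000 = 28704 mg/h
Convert mg to kg: 28704 / 1e6 = 0.028704 kg/h

0.028704 kg/h


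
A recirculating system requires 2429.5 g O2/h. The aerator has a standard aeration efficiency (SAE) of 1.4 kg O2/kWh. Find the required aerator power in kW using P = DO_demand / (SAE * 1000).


SAE in g O2/kWh = 1.4 * 1000 = 1400 g/kWh
P = DO_demand / SAE_g = 2429.5 / 1400 = 1.73536 kW

1.73536 kW


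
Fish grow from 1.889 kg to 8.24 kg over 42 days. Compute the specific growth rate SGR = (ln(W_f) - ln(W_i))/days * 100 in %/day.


ln(W_f) = ln(8.24) = 2.1090003
ln(W_i) = ln(1.889) = 0.63604759
ln(W_f) - ln(W_i) = 2.1090003 - 0.63604759 = 1.4729527
SGR = 1.4729527 / 42 * 100 = 3.50703 %/day

3.50703 %/day


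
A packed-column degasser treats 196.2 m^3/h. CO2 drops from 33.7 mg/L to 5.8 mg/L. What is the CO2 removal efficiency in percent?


CO2_out / CO2_in = 5.8 / 33.7 = 0.17210682
Fraction remaining = 0.17210682
efficiency = (1 - 0.17210682) * 100 = 82.7893 %

82.7893 %


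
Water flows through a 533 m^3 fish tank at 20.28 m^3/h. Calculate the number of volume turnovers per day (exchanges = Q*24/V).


Daily flow volume = 20.28 m^3/h * 24 h = 486.72 m^3/day
Exchanges = daily flow / tank volume = 486.72 / 533 = 0.913171 exchanges/day

0.913171 exchanges/day


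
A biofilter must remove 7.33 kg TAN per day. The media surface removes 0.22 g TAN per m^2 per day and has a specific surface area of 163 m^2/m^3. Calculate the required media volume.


A = 7.33*1000 / 0.22 = 33318.182 m^2
V = 33318.182 / 163 = 204.406

204.406 m^3


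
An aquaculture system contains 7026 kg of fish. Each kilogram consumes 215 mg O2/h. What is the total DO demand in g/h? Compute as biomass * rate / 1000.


Total O2 consumption (mg/h) = 7026 kg * 215 mg/(kg*h) = 1510590 mg/h
Convert to g/h: 1510590 / 1000 = 1510.59 g/h

1510.59 g/h


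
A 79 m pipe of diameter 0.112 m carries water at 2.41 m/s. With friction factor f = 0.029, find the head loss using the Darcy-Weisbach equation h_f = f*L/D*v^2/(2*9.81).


v^2 = 2.41^2 = 5.8081 m^2/s^2
L/D = 79/0.112 = 705.35714
h_f = f*(L/D)*v^2/(2g) = 0.029 * 705.35714 * 5.8081 / 19.62 = 6.05539 m

6.05539 m


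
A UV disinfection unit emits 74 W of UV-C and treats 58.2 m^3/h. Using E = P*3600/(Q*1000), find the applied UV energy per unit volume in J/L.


Energy delivered per hour = 74 W * 3600 s = 266400 J/h
Volume treated per hour = 58.2 m^3/h * 1000 = 58200 L/h
dose = 266400 / 58200 = 4.57732 J/L

4.57732 J/L


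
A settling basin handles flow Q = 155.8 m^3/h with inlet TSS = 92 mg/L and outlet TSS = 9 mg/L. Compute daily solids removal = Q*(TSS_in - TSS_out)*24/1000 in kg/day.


Concentration drop: TSS_in - TSS_out = 92 - 9 = 83 mg/L
Hourly solids removed = Q * dTSS = 155.8 m^3/h * 83 mg/L = 12931.4 g/h  (m^3/h * mg/L = g/h)
Daily solids removed = 12931.4 * 24 = 310353.6 g/day
Convert g to kg: 310353.6 / 1000 = 310.3536 kg/day

310.3536 kg/day


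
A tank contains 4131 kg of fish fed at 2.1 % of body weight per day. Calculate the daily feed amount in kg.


Feeding rate fraction = 2.1% / 100 = 0.021
Daily feed = 4131 kg * 0.021 = 86.751 kg/day

86.751 kg/day


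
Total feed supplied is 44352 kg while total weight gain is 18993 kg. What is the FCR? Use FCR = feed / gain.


FCR = feed consumed / weight gained
FCR = 44352 kg / 18993 kg = 2.33518

2.33518


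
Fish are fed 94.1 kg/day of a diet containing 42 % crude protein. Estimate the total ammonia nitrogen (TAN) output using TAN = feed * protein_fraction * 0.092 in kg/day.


Protein in feed = 94.1 * 42/100 = 39.522 kg/day
TAN = protein * 0.092 = 39.522 * 0.092 = 3.636024 kg/day

3.636024 kg/day


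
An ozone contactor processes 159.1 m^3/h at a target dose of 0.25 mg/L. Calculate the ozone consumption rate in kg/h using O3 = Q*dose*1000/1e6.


O3 demand (mg/h) = Q * dose * 1000 = 159.1 * 0.25 * 1000 = 39775 mg/h
Convert mg to kg: 39775 / 1e6 = 0.039775 kg/h

0.039775 kg/h


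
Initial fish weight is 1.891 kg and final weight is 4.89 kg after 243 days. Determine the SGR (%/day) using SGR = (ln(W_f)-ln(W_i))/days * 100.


ln(W_f) = ln(4.89) = 1.5871923
ln(W_i) = ln(1.891) = 0.63710579
ln(W_f) - ln(W_i) = 1.5871923 - 0.63710579 = 0.95008651
SGR = 0.95008651 / 243 * 100 = 0.390982 %/day

0.390982 %/day


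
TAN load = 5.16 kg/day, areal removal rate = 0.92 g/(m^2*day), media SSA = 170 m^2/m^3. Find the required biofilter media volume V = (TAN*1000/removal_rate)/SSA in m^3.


A = 5.16*1000 / 0.92 = 5608.6957 m^2
V = 5608.6957 / 170 = 32.9923

32.9923 m^3


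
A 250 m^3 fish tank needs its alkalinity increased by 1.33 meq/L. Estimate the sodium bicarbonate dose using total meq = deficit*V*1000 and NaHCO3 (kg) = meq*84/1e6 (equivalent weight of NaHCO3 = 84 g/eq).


Tank volume in L = 250 m^3 * 1000 = 250000 L
Total meq required = 1.33 meq/L * 250000 L = 332500 meq
NaHCO3 mass = 332500 meq * 84 mg/meq / 1e6 = 27.93 kg

27.93 kg


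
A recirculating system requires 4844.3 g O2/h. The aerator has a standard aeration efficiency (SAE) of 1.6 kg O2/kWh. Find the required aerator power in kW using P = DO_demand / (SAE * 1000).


SAE in g O2/kWh = 1.6 * 1000 = 1600 g/kWh
P = DO_demand / SAE_g = 4844.3 / 1600 = 3.02769 kW

3.02769 kW


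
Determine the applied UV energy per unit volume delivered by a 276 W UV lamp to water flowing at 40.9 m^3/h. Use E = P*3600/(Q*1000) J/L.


Energy delivered per hour = 276 W * 3600 s = 993600 J/h
Volume treated per hour = 40.9 m^3/h * 1000 = 40900 L/h
dose = 993600 / 40900 = 24.2934 J/L

24.2934 J/L


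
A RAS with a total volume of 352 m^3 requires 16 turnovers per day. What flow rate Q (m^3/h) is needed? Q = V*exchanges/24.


Daily recirculation volume = 352 m^3 * 16 = 5632 m^3/day
Flow rate Q = daily volume / 24 h = 5632 / 24 = 234.667 m^3/h

234.667 m^3/h
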